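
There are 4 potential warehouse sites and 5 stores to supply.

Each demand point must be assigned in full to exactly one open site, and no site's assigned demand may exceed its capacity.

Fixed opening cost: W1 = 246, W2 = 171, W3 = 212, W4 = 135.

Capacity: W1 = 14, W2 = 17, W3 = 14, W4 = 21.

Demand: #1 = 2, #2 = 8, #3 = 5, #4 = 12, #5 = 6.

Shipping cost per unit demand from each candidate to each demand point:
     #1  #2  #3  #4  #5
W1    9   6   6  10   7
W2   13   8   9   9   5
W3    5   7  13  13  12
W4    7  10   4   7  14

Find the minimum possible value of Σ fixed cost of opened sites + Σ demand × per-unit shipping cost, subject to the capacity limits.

Open {W2, W4}; cheapest assignment that respects the capacities:
  W2 (cap 17, load 14): #2, #5 — cost 8×8 + 6×5 = 94
  W4 (cap 21, load 19): #1, #3, #4 — cost 2×7 + 5×4 + 12×7 = 118
  Shipping 212, fixed 306 → total 518.
  Any other capacity-feasible assignment to {W2, W4} ships for at least 212.
Compare {W1, W4}: its best feasible assignment gives total 589.
Compare {W3, W4}: its best feasible assignment gives total 593.
Every other set of open sites that can feasibly serve all demand totals ≥ 589 even under its best assignment. Minimum: 518.

518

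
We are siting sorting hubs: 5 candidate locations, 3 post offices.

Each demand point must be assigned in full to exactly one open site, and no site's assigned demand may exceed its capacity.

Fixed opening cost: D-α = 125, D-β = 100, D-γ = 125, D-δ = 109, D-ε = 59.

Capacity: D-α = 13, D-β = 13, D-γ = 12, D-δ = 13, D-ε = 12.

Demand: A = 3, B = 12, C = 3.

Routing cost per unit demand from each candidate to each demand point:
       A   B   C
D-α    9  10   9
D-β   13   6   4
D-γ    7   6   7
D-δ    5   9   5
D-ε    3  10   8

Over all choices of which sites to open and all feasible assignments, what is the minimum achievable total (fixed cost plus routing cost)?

264

Open {D-β, D-ε}; cheapest assignment that respects the capacities:
  D-β (cap 13, load 12): B — cost 12×6 = 72
  D-ε (cap 12, load 6): A, C — cost 3×3 + 3×8 = 33
  Shipping 105, fixed 159 → total 264.
  Any other capacity-feasible assignment to {D-β, D-ε} ships for at least 105.
Compare {D-γ, D-ε}: its best feasible assignment gives total 289.
Compare {D-δ, D-ε}: its best feasible assignment gives total 309.
Every other set of open sites that can feasibly serve all demand totals ≥ 289 even under its best assignment. Minimum: 264.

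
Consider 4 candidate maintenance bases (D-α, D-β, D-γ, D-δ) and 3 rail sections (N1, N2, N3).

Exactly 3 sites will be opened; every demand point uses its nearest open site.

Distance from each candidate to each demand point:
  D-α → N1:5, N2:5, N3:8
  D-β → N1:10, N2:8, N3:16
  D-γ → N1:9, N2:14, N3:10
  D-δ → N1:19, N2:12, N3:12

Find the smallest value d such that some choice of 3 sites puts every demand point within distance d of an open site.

8

Open {D-α, D-β, D-γ}.
  Farthest demand point is N3 at distance 8 (to D-α); all others are ≤ 8.
With {D-α, D-β, D-δ} the worst case is 8.
With {D-α, D-γ, D-δ} the worst case is 8.
No size-3 selection achieves below 8.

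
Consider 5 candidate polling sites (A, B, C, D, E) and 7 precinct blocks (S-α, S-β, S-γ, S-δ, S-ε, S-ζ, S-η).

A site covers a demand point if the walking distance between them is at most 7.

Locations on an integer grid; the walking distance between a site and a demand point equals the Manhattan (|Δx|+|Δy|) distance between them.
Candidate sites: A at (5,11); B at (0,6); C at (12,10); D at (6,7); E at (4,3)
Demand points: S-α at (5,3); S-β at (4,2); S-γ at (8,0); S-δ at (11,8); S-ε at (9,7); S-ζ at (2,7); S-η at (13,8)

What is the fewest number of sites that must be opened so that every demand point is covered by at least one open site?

Coverage sets (demand points within 7 of each site):
  A: {S-ζ}
  B: {S-ζ}
  C: {S-δ, S-ε, S-η}
  D: {S-α, S-β, S-δ, S-ε, S-ζ}
  E: {S-α, S-β, S-γ, S-ζ}
No single site covers all 7 demand points.
But {C, E} covers everything, so the minimum is 2.

2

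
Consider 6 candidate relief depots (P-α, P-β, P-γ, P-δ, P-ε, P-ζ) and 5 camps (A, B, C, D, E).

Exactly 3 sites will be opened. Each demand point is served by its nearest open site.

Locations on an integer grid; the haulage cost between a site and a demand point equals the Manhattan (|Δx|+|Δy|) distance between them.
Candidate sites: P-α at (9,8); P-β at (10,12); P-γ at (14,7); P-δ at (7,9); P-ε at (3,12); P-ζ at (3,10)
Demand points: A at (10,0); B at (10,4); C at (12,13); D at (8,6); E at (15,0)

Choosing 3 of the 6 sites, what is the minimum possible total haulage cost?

28

Open {P-α, P-β, P-γ}.
  A→P-α 9, B→P-α 5, C→P-β 3, D→P-α 3, E→P-γ 8  ⇒ total 28.
Compare {P-α, P-γ, P-δ}: total 33.
Compare {P-α, P-γ, P-ε}: total 33.
No size-3 selection does better; minimum is 28.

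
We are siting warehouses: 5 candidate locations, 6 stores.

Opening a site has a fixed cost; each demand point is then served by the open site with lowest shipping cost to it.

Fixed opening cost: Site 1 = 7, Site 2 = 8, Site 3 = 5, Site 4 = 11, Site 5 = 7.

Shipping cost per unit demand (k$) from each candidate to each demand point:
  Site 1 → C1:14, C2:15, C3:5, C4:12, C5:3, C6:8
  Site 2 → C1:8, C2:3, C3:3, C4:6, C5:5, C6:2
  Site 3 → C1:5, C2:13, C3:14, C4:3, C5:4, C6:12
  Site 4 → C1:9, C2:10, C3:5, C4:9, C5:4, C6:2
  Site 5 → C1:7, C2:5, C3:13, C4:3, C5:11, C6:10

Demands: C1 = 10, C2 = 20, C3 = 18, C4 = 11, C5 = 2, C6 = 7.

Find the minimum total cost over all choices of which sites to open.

Open {Site 2, Site 3}: assign each demand point to its cheapest open site.
  C1→Site 3 10×5=50, C2→Site 2 20×3=60, C3→Site 2 18×3=54, C4→Site 3 11×3=33, C5→Site 3 2×4=8, C6→Site 2 7×2=14
  shipping cost 219, fixed 13 → total 232.
Compare {Site 1, Site 2, Site 3}: shipping cost 217 + fixed 20 = 237.
Compare {Site 2, Site 3, Site 5}: shipping cost 219 + fixed 20 = 239.
Compare {Site 2, Site 3, Site 4}: shipping cost 219 + fixed 24 = 243.
All other subsets cost ≥ 237. Minimum total cost: 232.

232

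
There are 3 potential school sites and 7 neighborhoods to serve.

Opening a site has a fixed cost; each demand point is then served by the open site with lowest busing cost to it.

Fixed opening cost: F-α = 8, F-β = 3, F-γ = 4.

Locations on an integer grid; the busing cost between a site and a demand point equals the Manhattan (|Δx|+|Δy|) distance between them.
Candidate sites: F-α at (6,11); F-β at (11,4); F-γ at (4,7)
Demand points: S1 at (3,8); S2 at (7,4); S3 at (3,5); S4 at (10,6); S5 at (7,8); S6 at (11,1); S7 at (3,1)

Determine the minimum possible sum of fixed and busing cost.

33

Open {F-β, F-γ}: assign each demand point to its cheapest open site.
  S1→F-γ 2, S2→F-β 4, S3→F-γ 3, S4→F-β 3, S5→F-γ 4, S6→F-β 3, S7→F-γ 7
  busing cost 26, fixed 7 → total 33.
Compare {F-α, F-β, F-γ}: busing cost 26 + fixed 15 = 41.
Compare {F-γ}: busing cost 42 + fixed 4 = 46.
Compare {F-α, F-β}: busing cost 40 + fixed 11 = 51.
All other subsets cost ≥ 41. Minimum total cost: 33.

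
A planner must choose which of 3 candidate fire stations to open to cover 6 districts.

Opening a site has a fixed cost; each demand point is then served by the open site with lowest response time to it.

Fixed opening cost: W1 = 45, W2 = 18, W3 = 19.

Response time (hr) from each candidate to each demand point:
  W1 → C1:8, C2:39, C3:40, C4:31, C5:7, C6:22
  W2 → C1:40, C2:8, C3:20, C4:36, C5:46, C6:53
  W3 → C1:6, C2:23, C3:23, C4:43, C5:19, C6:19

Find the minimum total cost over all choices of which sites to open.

Open {W2, W3}: assign each demand point to its cheapest open site.
  C1→W3 6, C2→W2 8, C3→W2 20, C4→W2 36, C5→W3 19, C6→W3 19
  response time 108, fixed 37 → total 145.
Compare {W3}: response time 133 + fixed 19 = 152.
Compare {W1, W2}: response time 96 + fixed 63 = 159.
Compare {W1, W3}: response time 109 + fixed 64 = 173.
All other subsets cost ≥ 152. Minimum total cost: 145.

145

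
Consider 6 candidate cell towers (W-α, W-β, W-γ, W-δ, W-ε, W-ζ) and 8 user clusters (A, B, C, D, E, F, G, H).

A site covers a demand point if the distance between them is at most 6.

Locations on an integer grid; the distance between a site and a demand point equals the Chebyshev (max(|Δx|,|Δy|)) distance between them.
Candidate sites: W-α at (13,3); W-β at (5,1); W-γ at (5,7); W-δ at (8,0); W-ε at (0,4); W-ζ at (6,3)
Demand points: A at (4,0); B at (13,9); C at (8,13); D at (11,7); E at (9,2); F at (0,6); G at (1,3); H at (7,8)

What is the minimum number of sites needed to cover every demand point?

Coverage sets (demand points within 6 of each site):
  W-α: {B, D, E, H}
  W-β: {A, D, E, F, G}
  W-γ: {C, D, E, F, G, H}
  W-δ: {A, E}
  W-ε: {A, F, G}
  W-ζ: {A, D, E, F, G, H}
No 2 sites suffice: every size-2 union leaves at least one demand point uncovered.
But {W-α, W-β, W-γ} covers everything, so the minimum is 3.

3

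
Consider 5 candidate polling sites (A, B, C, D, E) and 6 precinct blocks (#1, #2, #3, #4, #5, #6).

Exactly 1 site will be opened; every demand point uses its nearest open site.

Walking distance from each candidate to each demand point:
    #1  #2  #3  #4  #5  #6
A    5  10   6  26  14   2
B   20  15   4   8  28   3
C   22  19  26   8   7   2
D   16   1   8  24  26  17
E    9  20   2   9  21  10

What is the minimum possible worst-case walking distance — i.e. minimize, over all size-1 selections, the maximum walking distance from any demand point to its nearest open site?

Open {E}.
  Farthest demand point is #5 at walking distance 21 (to E); all others are ≤ 21.
With {A} the worst case is 26.
With {C} the worst case is 26.
No size-1 selection achieves below 21.

21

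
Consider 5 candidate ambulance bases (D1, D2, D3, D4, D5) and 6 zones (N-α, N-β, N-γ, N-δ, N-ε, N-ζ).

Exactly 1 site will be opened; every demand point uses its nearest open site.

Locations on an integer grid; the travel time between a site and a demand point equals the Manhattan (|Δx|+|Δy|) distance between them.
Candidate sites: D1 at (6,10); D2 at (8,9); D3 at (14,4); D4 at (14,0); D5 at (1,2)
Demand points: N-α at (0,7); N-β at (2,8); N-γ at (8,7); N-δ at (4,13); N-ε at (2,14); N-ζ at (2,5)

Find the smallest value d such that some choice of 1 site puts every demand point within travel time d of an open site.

9

Open {D1}.
  Farthest demand point is N-α at travel time 9 (to D1); all others are ≤ 9.
With {D2} the worst case is 11.
With {D5} the worst case is 14.
No size-1 selection achieves below 9.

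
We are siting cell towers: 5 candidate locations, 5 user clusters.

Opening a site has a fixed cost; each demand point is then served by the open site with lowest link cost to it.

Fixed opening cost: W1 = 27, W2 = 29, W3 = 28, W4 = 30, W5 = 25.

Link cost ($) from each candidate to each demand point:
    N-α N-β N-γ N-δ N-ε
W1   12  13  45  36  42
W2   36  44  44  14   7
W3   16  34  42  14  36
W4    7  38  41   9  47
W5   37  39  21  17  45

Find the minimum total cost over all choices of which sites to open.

146

Open {W1, W2}: assign each demand point to its cheapest open site.
  N-α→W1 12, N-β→W1 13, N-γ→W2 44, N-δ→W2 14, N-ε→W2 7
  link cost 90, fixed 56 → total 146.
Compare {W1, W2, W5}: link cost 67 + fixed 81 = 148.
Compare {W1, W5}: link cost 105 + fixed 52 = 157.
Compare {W2, W4}: link cost 102 + fixed 59 = 161.
All other subsets cost ≥ 148. Minimum total cost: 146.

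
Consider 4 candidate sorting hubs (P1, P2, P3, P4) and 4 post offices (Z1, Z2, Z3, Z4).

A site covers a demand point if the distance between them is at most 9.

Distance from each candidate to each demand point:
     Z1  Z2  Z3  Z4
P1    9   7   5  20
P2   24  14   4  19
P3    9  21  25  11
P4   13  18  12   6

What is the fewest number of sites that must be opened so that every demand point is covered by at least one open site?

Coverage sets (demand points within 9 of each site):
  P1: {Z1, Z2, Z3}
  P2: {Z3}
  P3: {Z1}
  P4: {Z4}
No single site covers all 4 demand points.
But {P1, P4} covers everything, so the minimum is 2.

2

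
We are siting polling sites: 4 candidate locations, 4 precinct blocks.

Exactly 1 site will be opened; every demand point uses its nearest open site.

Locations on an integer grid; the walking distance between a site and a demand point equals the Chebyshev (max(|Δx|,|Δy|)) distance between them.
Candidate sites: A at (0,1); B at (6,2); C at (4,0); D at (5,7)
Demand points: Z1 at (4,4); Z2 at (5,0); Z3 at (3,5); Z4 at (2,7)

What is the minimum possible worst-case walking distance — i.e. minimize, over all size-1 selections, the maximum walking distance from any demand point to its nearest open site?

Open {B}.
  Farthest demand point is Z4 at walking distance 5 (to B); all others are ≤ 5.
With {A} the worst case is 6.
With {C} the worst case is 7.
No size-1 selection achieves below 5.

5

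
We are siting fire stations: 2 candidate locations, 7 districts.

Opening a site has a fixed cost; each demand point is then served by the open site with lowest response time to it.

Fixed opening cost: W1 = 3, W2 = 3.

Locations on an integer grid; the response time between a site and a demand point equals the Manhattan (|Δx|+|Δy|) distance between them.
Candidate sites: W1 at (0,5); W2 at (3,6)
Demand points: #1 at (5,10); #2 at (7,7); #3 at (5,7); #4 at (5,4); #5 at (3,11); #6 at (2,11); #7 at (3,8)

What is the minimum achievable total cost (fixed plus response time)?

Open {W2}: assign each demand point to its cheapest open site.
  #1→W2 6, #2→W2 5, #3→W2 3, #4→W2 4, #5→W2 5, #6→W2 6, #7→W2 2
  response time 31, fixed 3 → total 34.
Compare {W1, W2}: response time 31 + fixed 6 = 37.
Compare {W1}: response time 55 + fixed 3 = 58.

34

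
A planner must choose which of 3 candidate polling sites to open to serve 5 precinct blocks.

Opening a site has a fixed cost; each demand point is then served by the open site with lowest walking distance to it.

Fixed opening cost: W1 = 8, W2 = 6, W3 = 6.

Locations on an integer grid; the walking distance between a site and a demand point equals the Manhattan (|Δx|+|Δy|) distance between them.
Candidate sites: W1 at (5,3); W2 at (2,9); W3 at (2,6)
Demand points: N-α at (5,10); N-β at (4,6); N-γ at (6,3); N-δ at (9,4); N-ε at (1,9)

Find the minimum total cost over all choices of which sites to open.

Open {W1, W2}: assign each demand point to its cheapest open site.
  N-α→W2 4, N-β→W1 4, N-γ→W1 1, N-δ→W1 5, N-ε→W2 1
  walking distance 15, fixed 14 → total 29.
Compare {W1, W3}: walking distance 19 + fixed 14 = 33.
Compare {W1, W2, W3}: walking distance 13 + fixed 20 = 33.
Compare {W1}: walking distance 27 + fixed 8 = 35.
All other subsets cost ≥ 33. Minimum total cost: 29.

29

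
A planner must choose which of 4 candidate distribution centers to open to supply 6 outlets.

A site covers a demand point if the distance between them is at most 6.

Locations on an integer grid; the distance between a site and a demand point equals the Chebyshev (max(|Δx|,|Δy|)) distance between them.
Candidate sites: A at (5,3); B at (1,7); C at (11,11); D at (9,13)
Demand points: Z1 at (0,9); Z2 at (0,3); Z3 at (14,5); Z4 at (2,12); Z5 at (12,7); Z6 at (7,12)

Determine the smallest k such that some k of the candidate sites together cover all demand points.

2

Coverage sets (demand points within 6 of each site):
  A: {Z1, Z2}
  B: {Z1, Z2, Z4, Z6}
  C: {Z3, Z5, Z6}
  D: {Z5, Z6}
No single site covers all 6 demand points.
But {B, C} covers everything, so the minimum is 2.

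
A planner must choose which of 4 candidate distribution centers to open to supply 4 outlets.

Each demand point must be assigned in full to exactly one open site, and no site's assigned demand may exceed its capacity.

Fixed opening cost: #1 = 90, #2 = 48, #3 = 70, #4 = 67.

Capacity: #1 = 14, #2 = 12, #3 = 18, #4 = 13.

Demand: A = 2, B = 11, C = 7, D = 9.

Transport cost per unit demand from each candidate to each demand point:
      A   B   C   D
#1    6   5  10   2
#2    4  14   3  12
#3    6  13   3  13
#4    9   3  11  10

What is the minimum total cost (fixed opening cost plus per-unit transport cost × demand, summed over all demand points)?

285

Open {#1, #2, #4}; cheapest assignment that respects the capacities:
  #1 (cap 14, load 9): D — cost 9×2 = 18
  #2 (cap 12, load 9): A, C — cost 2×4 + 7×3 = 29
  #4 (cap 13, load 11): B — cost 11×3 = 33
  Shipping 80, fixed 205 → total 285.
  Any other capacity-feasible assignment to {#1, #2, #4} ships for at least 80.
Compare {#1, #3, #4}: its best feasible assignment gives total 311.
Compare {#3, #4}: its best feasible assignment gives total 320.
Every other set of open sites that can feasibly serve all demand totals ≥ 311 even under its best assignment. Minimum: 285.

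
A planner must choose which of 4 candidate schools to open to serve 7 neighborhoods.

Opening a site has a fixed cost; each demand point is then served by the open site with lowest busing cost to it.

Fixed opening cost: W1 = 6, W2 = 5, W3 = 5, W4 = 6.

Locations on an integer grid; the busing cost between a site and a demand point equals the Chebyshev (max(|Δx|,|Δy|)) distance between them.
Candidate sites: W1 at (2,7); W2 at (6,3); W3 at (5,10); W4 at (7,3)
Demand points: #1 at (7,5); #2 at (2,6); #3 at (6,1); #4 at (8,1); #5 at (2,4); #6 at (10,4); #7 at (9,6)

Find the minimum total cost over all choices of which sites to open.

26

Open {W2}: assign each demand point to its cheapest open site.
  #1→W2 2, #2→W2 4, #3→W2 2, #4→W2 2, #5→W2 4, #6→W2 4, #7→W2 3
  busing cost 21, fixed 5 → total 26.
Compare {W4}: busing cost 22 + fixed 6 = 28.
Compare {W1, W2}: busing cost 17 + fixed 11 = 28.
Compare {W1, W4}: busing cost 16 + fixed 12 = 28.
All other subsets cost ≥ 28. Minimum total cost: 26.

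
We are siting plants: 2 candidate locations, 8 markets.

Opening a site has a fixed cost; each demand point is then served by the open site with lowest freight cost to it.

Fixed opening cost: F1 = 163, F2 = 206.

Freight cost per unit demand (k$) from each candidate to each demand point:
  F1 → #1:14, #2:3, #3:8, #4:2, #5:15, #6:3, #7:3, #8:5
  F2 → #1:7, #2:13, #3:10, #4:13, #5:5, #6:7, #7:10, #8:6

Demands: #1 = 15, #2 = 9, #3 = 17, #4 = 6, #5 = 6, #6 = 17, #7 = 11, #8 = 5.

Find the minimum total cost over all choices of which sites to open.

747

Open {F1}: assign each demand point to its cheapest open site.
  #1→F1 15×14=210, #2→F1 9×3=27, #3→F1 17×8=136, #4→F1 6×2=12, #5→F1 6×15=90, #6→F1 17×3=51, #7→F1 11×3=33, #8→F1 5×5=25
  freight cost 584, fixed 163 → total 747.
Compare {F1, F2}: freight cost 419 + fixed 369 = 788.
Compare {F2}: freight cost 759 + fixed 206 = 965.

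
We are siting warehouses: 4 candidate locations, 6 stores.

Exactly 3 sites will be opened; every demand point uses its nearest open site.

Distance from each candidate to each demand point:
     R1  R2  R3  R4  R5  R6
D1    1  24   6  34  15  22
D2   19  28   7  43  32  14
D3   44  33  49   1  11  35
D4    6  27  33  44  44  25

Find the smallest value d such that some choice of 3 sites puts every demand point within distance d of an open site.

Open {D1, D2, D3}.
  Farthest demand point is R2 at distance 24 (to D1); all others are ≤ 24.
With {D1, D3, D4} the worst case is 24.
With {D2, D3, D4} the worst case is 27.
No size-3 selection achieves below 24.

24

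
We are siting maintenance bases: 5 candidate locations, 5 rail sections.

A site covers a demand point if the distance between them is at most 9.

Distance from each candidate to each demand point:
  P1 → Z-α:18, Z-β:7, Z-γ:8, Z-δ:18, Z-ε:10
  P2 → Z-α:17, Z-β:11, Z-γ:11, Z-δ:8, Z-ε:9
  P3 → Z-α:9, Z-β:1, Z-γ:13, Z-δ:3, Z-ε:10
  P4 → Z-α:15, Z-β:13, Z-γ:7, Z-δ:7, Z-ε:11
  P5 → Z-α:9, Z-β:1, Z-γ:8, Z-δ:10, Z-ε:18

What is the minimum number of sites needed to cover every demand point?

2

Coverage sets (demand points within 9 of each site):
  P1: {Z-β, Z-γ}
  P2: {Z-δ, Z-ε}
  P3: {Z-α, Z-β, Z-δ}
  P4: {Z-γ, Z-δ}
  P5: {Z-α, Z-β, Z-γ}
No single site covers all 5 demand points.
But {P2, P5} covers everything, so the minimum is 2.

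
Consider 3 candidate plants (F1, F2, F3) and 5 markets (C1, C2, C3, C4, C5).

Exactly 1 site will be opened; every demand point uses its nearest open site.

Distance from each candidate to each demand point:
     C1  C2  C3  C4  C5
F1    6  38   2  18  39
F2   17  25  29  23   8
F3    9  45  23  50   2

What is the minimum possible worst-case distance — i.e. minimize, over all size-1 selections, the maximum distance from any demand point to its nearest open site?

29

Open {F2}.
  Farthest demand point is C3 at distance 29 (to F2); all others are ≤ 29.
With {F1} the worst case is 39.
With {F3} the worst case is 50.
No size-1 selection achieves below 29.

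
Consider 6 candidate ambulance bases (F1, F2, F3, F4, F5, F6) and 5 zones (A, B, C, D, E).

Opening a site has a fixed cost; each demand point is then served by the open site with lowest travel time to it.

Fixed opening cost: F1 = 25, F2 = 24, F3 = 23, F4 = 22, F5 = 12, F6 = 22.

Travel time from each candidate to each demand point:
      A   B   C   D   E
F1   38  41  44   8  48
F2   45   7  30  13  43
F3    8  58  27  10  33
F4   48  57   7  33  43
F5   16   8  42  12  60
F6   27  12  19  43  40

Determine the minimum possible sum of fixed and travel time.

120

Open {F4, F5}: assign each demand point to its cheapest open site.
  A→F5 16, B→F5 8, C→F4 7, D→F5 12, E→F4 43
  travel time 86, fixed 34 → total 120.
Compare {F3, F5}: travel time 86 + fixed 35 = 121.
Compare {F3, F4, F5}: travel time 66 + fixed 57 = 123.
Compare {F3, F6}: travel time 82 + fixed 45 = 127.
All other subsets cost ≥ 121. Minimum total cost: 120.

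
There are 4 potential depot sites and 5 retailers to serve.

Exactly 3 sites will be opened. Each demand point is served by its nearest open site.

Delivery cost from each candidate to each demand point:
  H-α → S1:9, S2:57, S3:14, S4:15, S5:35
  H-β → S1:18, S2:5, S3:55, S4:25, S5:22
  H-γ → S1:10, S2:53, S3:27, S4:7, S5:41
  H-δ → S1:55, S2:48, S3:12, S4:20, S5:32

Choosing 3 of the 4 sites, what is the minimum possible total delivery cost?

56

Open {H-β, H-γ, H-δ}.
  S1→H-γ 10, S2→H-β 5, S3→H-δ 12, S4→H-γ 7, S5→H-β 22  ⇒ total 56.
Compare {H-α, H-β, H-γ}: total 57.
Compare {H-α, H-β, H-δ}: total 63.
No size-3 selection does better; minimum is 56.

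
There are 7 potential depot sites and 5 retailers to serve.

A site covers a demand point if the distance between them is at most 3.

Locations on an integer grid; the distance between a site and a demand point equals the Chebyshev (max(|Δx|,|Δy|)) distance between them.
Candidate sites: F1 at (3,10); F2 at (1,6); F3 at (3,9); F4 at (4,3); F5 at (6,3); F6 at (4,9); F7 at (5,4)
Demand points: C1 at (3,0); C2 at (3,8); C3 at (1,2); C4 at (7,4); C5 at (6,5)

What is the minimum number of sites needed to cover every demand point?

2

Coverage sets (demand points within 3 of each site):
  F1: {C2}
  F2: {C2}
  F3: {C2}
  F4: {C1, C3, C4, C5}
  F5: {C1, C4, C5}
  F6: {C2}
  F7: {C4, C5}
No single site covers all 5 demand points.
But {F1, F4} covers everything, so the minimum is 2.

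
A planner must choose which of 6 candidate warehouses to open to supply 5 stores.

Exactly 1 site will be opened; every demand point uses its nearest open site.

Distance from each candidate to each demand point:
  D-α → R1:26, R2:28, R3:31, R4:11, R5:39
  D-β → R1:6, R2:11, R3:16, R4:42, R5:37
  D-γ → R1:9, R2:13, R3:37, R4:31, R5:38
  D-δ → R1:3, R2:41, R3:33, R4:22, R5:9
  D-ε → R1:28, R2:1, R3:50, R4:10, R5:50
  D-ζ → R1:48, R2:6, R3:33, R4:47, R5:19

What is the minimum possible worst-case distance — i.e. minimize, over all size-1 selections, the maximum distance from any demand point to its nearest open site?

Open {D-γ}.
  Farthest demand point is R5 at distance 38 (to D-γ); all others are ≤ 38.
With {D-α} the worst case is 39.
With {D-δ} the worst case is 41.
No size-1 selection achieves below 38.

38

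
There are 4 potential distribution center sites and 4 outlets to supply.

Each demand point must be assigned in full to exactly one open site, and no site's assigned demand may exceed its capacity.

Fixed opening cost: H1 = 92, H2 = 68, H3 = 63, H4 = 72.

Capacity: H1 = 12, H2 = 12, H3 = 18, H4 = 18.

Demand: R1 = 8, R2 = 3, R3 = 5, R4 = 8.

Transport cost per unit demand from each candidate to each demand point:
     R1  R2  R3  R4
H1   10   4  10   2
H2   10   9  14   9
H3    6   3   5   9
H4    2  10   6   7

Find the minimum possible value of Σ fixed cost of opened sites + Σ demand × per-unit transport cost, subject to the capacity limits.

238

Open {H1, H4}; cheapest assignment that respects the capacities:
  H1 (cap 12, load 11): R2, R4 — cost 3×4 + 8×2 = 28
  H4 (cap 18, load 13): R1, R3 — cost 8×2 + 5×6 = 46
  Shipping 74, fixed 164 → total 238.
  Any other capacity-feasible assignment to {H1, H4} ships for at least 74.
Compare {H3, H4}: its best feasible assignment gives total 241.
Compare {H1, H3}: its best feasible assignment gives total 253.
Every other set of open sites that can feasibly serve all demand totals ≥ 241 even under its best assignment. Minimum: 238.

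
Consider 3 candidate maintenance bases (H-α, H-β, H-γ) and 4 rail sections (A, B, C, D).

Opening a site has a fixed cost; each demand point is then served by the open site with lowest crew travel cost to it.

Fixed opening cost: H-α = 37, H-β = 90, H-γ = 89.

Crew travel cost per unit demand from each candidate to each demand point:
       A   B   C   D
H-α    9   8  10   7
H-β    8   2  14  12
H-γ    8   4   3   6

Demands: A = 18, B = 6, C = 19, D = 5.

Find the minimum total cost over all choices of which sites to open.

Open {H-γ}: assign each demand point to its cheapest open site.
  A→H-γ 18×8=144, B→H-γ 6×4=24, C→H-γ 19×3=57, D→H-γ 5×6=30
  crew travel cost 255, fixed 89 → total 344.
Compare {H-α, H-γ}: crew travel cost 255 + fixed 126 = 381.
Compare {H-β, H-γ}: crew travel cost 243 + fixed 179 = 422.
Compare {H-α, H-β, H-γ}: crew travel cost 243 + fixed 216 = 459.
All other subsets cost ≥ 381. Minimum total cost: 344.

344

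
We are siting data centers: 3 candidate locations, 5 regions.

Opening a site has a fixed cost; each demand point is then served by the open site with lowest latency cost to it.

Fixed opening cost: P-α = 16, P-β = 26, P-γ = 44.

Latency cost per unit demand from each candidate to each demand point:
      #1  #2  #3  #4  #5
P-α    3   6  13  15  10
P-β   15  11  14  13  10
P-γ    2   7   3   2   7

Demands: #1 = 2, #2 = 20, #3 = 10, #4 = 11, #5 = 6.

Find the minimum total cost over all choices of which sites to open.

Open {P-α, P-γ}: assign each demand point to its cheapest open site.
  #1→P-γ 2×2=4, #2→P-α 20×6=120, #3→P-γ 10×3=30, #4→P-γ 11×2=22, #5→P-γ 6×7=42
  latency cost 218, fixed 60 → total 278.
Compare {P-γ}: latency cost 238 + fixed 44 = 282.
Compare {P-α, P-β, P-γ}: latency cost 218 + fixed 86 = 304.
Compare {P-β, P-γ}: latency cost 238 + fixed 70 = 308.
All other subsets cost ≥ 282. Minimum total cost: 278.

278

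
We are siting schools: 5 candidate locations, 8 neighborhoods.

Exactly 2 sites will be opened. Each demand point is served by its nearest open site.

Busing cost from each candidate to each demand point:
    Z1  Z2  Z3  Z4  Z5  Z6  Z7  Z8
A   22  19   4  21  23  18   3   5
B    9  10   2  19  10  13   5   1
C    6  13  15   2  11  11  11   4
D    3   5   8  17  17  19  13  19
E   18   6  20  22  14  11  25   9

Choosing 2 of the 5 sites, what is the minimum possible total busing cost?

47

Open {B, C}.
  Z1→C 6, Z2→B 10, Z3→B 2, Z4→C 2, Z5→B 10, Z6→C 11, Z7→B 5, Z8→B 1  ⇒ total 47.
Compare {A, C}: total 54.
Compare {C, D}: total 55.
No size-2 selection does better; minimum is 47.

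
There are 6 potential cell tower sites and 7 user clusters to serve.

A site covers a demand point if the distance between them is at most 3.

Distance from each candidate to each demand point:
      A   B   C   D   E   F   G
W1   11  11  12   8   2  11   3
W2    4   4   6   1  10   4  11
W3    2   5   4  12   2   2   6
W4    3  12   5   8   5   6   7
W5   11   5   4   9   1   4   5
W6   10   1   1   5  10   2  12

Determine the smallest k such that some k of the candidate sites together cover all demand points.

Coverage sets (demand points within 3 of each site):
  W1: {E, G}
  W2: {D}
  W3: {A, E, F}
  W4: {A}
  W5: {E}
  W6: {B, C, F}
No 3 sites suffice: every size-3 union leaves at least one demand point uncovered.
But {W1, W2, W3, W6} covers everything, so the minimum is 4.

4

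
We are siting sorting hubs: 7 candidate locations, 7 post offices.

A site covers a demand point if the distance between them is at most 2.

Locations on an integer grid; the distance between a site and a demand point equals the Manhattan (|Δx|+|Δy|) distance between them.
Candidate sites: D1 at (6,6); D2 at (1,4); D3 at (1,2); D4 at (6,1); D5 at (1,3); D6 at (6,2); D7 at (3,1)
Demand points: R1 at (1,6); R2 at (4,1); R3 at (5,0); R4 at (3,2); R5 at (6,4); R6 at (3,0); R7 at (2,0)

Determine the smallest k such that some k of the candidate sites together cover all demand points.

Coverage sets (demand points within 2 of each site):
  D1: {R5}
  D2: {R1}
  D3: {R4}
  D4: {R2, R3}
  D5: {}
  D6: {R5}
  D7: {R2, R4, R6, R7}
No 3 sites suffice: every size-3 union leaves at least one demand point uncovered.
But {D1, D2, D4, D7} covers everything, so the minimum is 4.

4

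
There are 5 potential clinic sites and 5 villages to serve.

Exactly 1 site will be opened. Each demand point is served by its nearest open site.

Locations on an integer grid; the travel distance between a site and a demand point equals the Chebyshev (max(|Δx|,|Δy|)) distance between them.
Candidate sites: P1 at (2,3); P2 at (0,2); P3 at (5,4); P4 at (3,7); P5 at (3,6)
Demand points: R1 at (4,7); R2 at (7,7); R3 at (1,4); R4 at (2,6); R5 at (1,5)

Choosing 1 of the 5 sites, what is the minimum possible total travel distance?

Open {P5}.
  R1→P5 1, R2→P5 4, R3→P5 2, R4→P5 1, R5→P5 2  ⇒ total 10.
Compare {P4}: total 11.
Compare {P1}: total 15.
No size-1 selection does better; minimum is 10.

10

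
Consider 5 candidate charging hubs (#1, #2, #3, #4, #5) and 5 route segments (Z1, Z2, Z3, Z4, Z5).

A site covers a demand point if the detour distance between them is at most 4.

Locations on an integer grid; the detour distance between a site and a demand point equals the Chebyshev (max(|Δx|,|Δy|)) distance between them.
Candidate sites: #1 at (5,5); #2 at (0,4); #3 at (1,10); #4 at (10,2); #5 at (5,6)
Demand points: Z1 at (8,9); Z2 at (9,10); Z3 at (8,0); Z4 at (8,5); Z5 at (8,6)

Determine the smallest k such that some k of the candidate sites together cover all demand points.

2

Coverage sets (demand points within 4 of each site):
  #1: {Z1, Z4, Z5}
  #2: {}
  #3: {}
  #4: {Z3, Z4, Z5}
  #5: {Z1, Z2, Z4, Z5}
No single site covers all 5 demand points.
But {#4, #5} covers everything, so the minimum is 2.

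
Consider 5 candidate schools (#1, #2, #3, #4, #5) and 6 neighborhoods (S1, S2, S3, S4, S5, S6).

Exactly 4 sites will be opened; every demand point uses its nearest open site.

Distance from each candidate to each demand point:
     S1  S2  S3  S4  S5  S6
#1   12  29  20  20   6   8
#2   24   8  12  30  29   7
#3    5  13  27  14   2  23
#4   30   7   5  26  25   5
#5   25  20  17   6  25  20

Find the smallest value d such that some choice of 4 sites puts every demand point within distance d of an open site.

7

Open {#1, #3, #4, #5}.
  Farthest demand point is S2 at distance 7 (to #4); all others are ≤ 7.
With {#2, #3, #4, #5} the worst case is 7.
With {#1, #2, #3, #5} the worst case is 12.
No size-4 selection achieves below 7.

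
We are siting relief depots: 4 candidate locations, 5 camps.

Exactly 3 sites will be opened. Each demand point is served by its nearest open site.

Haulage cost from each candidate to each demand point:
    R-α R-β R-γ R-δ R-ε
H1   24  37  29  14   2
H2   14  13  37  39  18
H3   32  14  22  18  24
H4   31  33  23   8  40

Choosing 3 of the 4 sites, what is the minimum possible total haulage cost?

60

Open {H1, H2, H4}.
  R-α→H2 14, R-β→H2 13, R-γ→H4 23, R-δ→H4 8, R-ε→H1 2  ⇒ total 60.
Compare {H1, H2, H3}: total 65.
Compare {H1, H3, H4}: total 70.
No size-3 selection does better; minimum is 60.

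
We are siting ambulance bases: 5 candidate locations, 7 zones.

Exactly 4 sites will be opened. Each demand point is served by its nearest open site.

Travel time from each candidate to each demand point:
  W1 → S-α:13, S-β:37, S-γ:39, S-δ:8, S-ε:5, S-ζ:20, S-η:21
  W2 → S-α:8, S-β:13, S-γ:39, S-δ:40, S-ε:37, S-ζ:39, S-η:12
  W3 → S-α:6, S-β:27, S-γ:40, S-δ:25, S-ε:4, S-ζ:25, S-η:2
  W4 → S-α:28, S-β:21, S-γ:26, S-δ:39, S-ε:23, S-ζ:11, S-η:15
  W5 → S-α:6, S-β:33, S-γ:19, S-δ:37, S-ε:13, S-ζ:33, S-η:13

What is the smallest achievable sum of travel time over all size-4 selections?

Open {W1, W2, W3, W4}.
  S-α→W3 6, S-β→W2 13, S-γ→W4 26, S-δ→W1 8, S-ε→W3 4, S-ζ→W4 11, S-η→W3 2  ⇒ total 70.
Compare {W1, W3, W4, W5}: total 71.
Compare {W1, W2, W3, W5}: total 72.
No size-4 selection does better; minimum is 70.

70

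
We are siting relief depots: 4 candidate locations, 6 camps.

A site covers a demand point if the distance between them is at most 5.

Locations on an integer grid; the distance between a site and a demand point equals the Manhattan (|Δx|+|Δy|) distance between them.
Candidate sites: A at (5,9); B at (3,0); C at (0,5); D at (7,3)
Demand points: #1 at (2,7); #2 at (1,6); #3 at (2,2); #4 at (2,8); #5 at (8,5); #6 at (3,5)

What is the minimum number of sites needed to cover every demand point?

2

Coverage sets (demand points within 5 of each site):
  A: {#1, #4}
  B: {#3, #6}
  C: {#1, #2, #3, #4, #6}
  D: {#5}
No single site covers all 6 demand points.
But {C, D} covers everything, so the minimum is 2.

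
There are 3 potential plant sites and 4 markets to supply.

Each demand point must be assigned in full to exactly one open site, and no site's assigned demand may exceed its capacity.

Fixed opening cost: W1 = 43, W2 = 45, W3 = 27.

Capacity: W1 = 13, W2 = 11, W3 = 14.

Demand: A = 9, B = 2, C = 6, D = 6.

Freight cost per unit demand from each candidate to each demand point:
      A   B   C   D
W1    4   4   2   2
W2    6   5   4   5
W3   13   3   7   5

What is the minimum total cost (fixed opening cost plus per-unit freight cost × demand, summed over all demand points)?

176

Open {W1, W2}; cheapest assignment that respects the capacities:
  W1 (cap 13, load 12): C, D — cost 6×2 + 6×2 = 24
  W2 (cap 11, load 11): A, B — cost 9×6 + 2×5 = 64
  Shipping 88, fixed 88 → total 176.
  Any other capacity-feasible assignment to {W1, W2} ships for at least 88.
Compare {W1, W3}: its best feasible assignment gives total 184.
Compare {W1, W2, W3}: its best feasible assignment gives total 199.
Every other set of open sites that can feasibly serve all demand totals ≥ 184 even under its best assignment. Minimum: 176.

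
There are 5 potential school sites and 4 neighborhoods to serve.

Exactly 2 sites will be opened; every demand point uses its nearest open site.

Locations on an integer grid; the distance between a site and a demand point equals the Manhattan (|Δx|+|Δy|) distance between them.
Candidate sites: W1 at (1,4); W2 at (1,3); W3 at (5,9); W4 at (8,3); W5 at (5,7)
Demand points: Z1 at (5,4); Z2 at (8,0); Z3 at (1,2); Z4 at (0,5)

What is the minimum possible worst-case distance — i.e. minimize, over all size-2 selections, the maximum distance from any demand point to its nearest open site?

Open {W1, W4}.
  Farthest demand point is Z1 at distance 4 (to W1); all others are ≤ 4.
With {W2, W4} the worst case is 4.
With {W4, W5} the worst case is 8.
No size-2 selection achieves below 4.

4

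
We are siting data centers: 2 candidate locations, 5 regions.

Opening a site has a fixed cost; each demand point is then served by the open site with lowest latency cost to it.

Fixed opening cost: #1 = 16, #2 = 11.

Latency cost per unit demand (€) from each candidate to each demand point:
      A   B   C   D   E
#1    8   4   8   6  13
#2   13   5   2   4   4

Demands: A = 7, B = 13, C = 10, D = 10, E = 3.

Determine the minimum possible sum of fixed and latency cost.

207

Open {#1, #2}: assign each demand point to its cheapest open site.
  A→#1 7×8=56, B→#1 13×4=52, C→#2 10×2=20, D→#2 10×4=40, E→#2 3×4=12
  latency cost 180, fixed 27 → total 207.
Compare {#2}: latency cost 228 + fixed 11 = 239.
Compare {#1}: latency cost 287 + fixed 16 = 303.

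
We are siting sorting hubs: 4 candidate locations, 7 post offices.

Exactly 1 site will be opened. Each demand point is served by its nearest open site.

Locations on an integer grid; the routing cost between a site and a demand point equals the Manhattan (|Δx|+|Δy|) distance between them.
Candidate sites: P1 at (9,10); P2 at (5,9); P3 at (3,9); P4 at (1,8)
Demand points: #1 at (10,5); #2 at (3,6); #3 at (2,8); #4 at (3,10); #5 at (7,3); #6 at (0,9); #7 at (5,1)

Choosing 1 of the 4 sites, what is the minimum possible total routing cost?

40

Open {P3}.
  #1→P3 11, #2→P3 3, #3→P3 2, #4→P3 1, #5→P3 10, #6→P3 3, #7→P3 10  ⇒ total 40.
Compare {P2}: total 42.
Compare {P4}: total 45.
No size-1 selection does better; minimum is 40.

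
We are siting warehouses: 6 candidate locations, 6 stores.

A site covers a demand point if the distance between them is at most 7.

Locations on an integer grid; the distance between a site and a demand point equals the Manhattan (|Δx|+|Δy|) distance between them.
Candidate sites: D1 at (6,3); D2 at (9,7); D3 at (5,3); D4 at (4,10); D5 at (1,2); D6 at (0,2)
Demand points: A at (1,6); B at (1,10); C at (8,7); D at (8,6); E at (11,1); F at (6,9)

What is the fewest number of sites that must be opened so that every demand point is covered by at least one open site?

Coverage sets (demand points within 7 of each site):
  D1: {C, D, E, F}
  D2: {C, D, F}
  D3: {A, C, D, F}
  D4: {A, B, C, F}
  D5: {A}
  D6: {A}
No single site covers all 6 demand points.
But {D1, D4} covers everything, so the minimum is 2.

2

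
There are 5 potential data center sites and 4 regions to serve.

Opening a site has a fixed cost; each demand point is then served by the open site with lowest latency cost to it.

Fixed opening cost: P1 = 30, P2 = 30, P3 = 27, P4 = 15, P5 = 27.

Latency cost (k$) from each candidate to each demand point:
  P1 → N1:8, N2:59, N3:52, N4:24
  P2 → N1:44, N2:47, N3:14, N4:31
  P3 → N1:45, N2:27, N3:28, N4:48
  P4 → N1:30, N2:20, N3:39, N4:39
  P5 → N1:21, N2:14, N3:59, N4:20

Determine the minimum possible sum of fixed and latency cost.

Open {P2, P5}: assign each demand point to its cheapest open site.
  N1→P5 21, N2→P5 14, N3→P2 14, N4→P5 20
  latency cost 69, fixed 57 → total 126.
Compare {P1, P4}: latency cost 91 + fixed 45 = 136.
Compare {P4, P5}: latency cost 94 + fixed 42 = 136.
Compare {P3, P5}: latency cost 83 + fixed 54 = 137.
All other subsets cost ≥ 136. Minimum total cost: 126.

126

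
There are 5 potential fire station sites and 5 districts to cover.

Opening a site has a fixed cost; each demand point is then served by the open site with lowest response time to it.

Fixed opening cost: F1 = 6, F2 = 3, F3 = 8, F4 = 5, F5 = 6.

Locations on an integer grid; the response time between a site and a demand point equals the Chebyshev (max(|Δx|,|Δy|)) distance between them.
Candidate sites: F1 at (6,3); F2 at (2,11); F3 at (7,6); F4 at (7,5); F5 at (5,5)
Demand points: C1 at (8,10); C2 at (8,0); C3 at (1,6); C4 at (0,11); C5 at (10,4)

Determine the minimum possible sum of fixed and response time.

Open {F2, F4}: assign each demand point to its cheapest open site.
  C1→F4 5, C2→F4 5, C3→F2 5, C4→F2 2, C5→F4 3
  response time 20, fixed 8 → total 28.
Compare {F1, F2}: response time 20 + fixed 9 = 29.
Compare {F2, F5}: response time 21 + fixed 9 = 30.
Compare {F4}: response time 26 + fixed 5 = 31.
All other subsets cost ≥ 29. Minimum total cost: 28.

28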